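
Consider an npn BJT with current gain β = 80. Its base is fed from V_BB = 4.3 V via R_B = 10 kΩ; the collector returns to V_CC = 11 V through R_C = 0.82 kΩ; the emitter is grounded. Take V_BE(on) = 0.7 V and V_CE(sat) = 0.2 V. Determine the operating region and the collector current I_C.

saturation; I_C ≈ 13 mA

Assume active: I_B = (4.3 − 0.7)/10 = 0.36 mA, giving I_C = β·I_B = 28.8 mA.
But then V_CE = 11 − 28.8×0.82 = -12.6 V < V_CE(sat) = 0.2 V — impossible in the active region.
So the transistor is saturated. With V_CE = 0.2 V, I_C = (V_CC − 0.2)/R_C = 10.8/0.82 = 13.2 mA.
Check: β·I_B = 28.8 mA > I_C = 13.2 mA, confirming saturation.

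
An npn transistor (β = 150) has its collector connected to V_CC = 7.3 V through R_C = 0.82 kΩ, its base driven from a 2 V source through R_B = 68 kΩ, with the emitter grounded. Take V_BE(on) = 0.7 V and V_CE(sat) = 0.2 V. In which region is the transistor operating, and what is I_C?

active; I_C ≈ 2.9 mA

Assume active. Base-emitter loop: I_B = (V_BB − V_BE)/R_B = (2 − 0.7)/68 = 0.0191 mA.
I_C = β·I_B = 150×0.0191 = 2.87 mA.
V_CE = V_CC − I_C·R_C = 7.3 − 2.87×0.82 = 4.95 V > V_CE(sat), so the active-region assumption holds.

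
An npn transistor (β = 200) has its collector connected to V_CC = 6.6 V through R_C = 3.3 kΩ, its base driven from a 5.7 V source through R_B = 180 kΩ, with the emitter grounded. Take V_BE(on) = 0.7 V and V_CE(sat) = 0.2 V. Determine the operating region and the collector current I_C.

saturation; I_C ≈ 1.9 mA

Assume active: I_B = (5.7 − 0.7)/180 = 0.0278 mA, giving I_C = β·I_B = 5.56 mA.
But then V_CE = 6.6 − 5.56×3.3 = -11.7 V < V_CE(sat) = 0.2 V — impossible in the active region.
So the transistor is saturated. With V_CE = 0.2 V, I_C = (V_CC − 0.2)/R_C = 6.4/3.3 = 1.94 mA.
Check: β·I_B = 5.56 mA > I_C = 1.94 mA, confirming saturation.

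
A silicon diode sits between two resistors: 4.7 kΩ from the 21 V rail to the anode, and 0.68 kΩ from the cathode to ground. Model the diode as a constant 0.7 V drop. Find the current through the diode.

The two resistors are in series with the diode, so KVL gives 21 = I·4.7 + 0.7 + I·0.68.
I = (21 − 0.7) / (4.7 + 0.68) kΩ = 20.3 / 5.38 = 3.77 mA.

I ≈ 3.8 mA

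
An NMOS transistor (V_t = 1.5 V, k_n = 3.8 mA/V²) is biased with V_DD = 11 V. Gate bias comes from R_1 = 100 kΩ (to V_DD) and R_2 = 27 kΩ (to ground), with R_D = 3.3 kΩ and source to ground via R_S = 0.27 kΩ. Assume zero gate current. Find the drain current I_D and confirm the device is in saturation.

I_D ≈ 0.76 mA

V_G = V_DD·R_2/(R_1+R_2) = 11×27/127 = 2.34 V.
Assume saturation: I_D = (k_n/2)(V_GS − V_t)² with V_GS = V_G − I_D·R_S = 2.34 − 0.27·I_D.
Substituting gives 0.139·I_D² − 1.86·I_D + 1.34 = 0, with roots I_D = 0.761 or 12.7 mA.
The root I_D = 12.7 mA gives V_GS = -1.08 V ≤ V_t, so take I_D = 0.761 mA.
Then V_GS = 2.13 V and V_DS = V_DD − I_D(R_D+R_S) = 11 − 0.761×3.57 = 8.28 V.
Saturation requires V_DS ≥ V_GS − V_t = 0.633 V; 8.28 ≥ 0.633 ✓.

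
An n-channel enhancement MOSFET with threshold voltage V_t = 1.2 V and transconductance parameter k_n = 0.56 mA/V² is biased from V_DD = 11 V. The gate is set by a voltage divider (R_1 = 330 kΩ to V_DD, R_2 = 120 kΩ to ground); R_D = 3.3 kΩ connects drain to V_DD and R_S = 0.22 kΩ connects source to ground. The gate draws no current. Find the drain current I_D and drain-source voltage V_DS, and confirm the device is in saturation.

V_G = V_DD·R_2/(R_1+R_2) = 11×120/450 = 2.93 V.
Assume saturation: I_D = (k_n/2)(V_GS − V_t)² with V_GS = V_G − I_D·R_S = 2.93 − 0.22·I_D.
Substituting gives 0.0136·I_D² − 1.21·I_D + 0.841 = 0, with roots I_D = 0.699 or 88.8 mA.
The root I_D = 88.8 mA gives V_GS = -16.6 V ≤ V_t, so take I_D = 0.699 mA.
Then V_GS = 2.78 V and V_DS = V_DD − I_D(R_D+R_S) = 11 − 0.699×3.52 = 8.54 V.
Saturation requires V_DS ≥ V_GS − V_t = 1.58 V; 8.54 ≥ 1.58 ✓.

I_D ≈ 0.7 mA, V_DS ≈ 8.5 V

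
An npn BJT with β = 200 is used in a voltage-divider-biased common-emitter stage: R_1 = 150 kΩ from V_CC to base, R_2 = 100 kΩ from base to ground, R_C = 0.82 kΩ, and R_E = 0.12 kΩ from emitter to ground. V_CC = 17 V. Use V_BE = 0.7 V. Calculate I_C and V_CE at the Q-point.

I_C ≈ 15 mA, V_CE ≈ 3.4 V

Thevenize the base divider: V_Th = V_CC·R_2/(R_1+R_2) = 17×100/250 = 6.8 V, R_Th = R_1‖R_2 = 60 kΩ.
Base-emitter loop: V_Th = I_B·R_Th + V_BE + (β+1)I_B·R_E, so I_B = (6.8 − 0.7) / (60 + 201×0.12) = 0.0725 mA.
I_C = β·I_B = 200×0.0725 = 14.5 mA, and I_E = (β+1)I_B = 14.6 mA.
V_CE = V_CC − I_C·R_C − I_E·R_E = 17 − 14.5×0.82 − 14.6×0.12 = 3.36 V.
V_CE = 3.36 V > 0.2 V confirms active-region operation.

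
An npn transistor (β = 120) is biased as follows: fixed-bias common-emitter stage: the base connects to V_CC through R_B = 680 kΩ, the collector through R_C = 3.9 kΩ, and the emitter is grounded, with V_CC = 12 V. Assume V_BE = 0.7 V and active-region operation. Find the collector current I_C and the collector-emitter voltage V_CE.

Base loop: V_CC = I_B·R_B + V_BE, so I_B = (12 − 0.7)/680 kΩ = 0.0166 mA.
In the active region I_C = β·I_B = 120 × 0.0166 = 1.99 mA.
Collector loop: V_CE = V_CC − I_C·R_C = 12 − 1.99×3.9 = 4.22 V.
Since V_CE = 4.22 V > V_CE(sat) ≈ 0.2 V, the transistor is in the active region as assumed.

I_C ≈ 2 mA, V_CE ≈ 4.2 V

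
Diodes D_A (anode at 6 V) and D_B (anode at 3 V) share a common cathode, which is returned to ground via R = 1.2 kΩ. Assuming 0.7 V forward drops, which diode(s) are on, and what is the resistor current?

Assume both conduct. Then node N would need to be at both 6−0.7 = 5.3 V and 3−0.7 = 2.3 V, which is impossible.
Assume only D_A conducts: V_N = 6 − 0.7 = 5.3 V, so I_R = 5.3/1.2 = 4.42 mA.
Check D_B: its anode-to-cathode voltage is 3 − 5.3 = -2.3 V < 0.7 V, so it is off. The assumption is consistent.

Only D_A conducts; I_R ≈ 4.4 mA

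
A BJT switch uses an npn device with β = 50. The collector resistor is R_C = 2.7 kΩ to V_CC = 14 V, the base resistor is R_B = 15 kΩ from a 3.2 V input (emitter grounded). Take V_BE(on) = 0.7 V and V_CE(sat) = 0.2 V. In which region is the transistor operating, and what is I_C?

saturation; I_C ≈ 5.1 mA

Assume active: I_B = (3.2 − 0.7)/15 = 0.167 mA, giving I_C = β·I_B = 8.33 mA.
But then V_CE = 14 − 8.33×2.7 = -8.5 V < V_CE(sat) = 0.2 V — impossible in the active region.
So the transistor is saturated. With V_CE = 0.2 V, I_C = (V_CC − 0.2)/R_C = 13.8/2.7 = 5.11 mA.
Check: β·I_B = 8.33 mA > I_C = 5.11 mA, confirming saturation.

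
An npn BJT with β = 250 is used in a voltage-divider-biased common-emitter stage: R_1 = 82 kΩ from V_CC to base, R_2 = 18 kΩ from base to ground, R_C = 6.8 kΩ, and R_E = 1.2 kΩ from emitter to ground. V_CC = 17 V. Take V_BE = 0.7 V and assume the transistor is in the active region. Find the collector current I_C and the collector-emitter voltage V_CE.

I_C ≈ 1.9 mA, V_CE ≈ 2.1 V

Thevenize the base divider: V_Th = V_CC·R_2/(R_1+R_2) = 17×18/100 = 3.06 V, R_Th = R_1‖R_2 = 14.8 kΩ.
Base-emitter loop: V_Th = I_B·R_Th + V_BE + (β+1)I_B·R_E, so I_B = (3.06 − 0.7) / (14.8 + 251×1.2) = 0.00747 mA.
I_C = β·I_B = 250×0.00747 = 1.87 mA, and I_E = (β+1)I_B = 1.87 mA.
V_CE = V_CC − I_C·R_C − I_E·R_E = 17 − 1.87×6.8 − 1.87×1.2 = 2.05 V.
V_CE = 2.05 V > 0.2 V confirms active-region operation.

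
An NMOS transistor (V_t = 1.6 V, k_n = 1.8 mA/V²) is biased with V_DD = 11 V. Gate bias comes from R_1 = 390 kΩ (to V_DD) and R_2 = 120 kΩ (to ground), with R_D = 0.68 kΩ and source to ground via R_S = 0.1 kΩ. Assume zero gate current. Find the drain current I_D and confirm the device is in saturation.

I_D ≈ 0.75 mA

V_G = V_DD·R_2/(R_1+R_2) = 11×120/510 = 2.59 V.
Assume saturation: I_D = (k_n/2)(V_GS − V_t)² with V_GS = V_G − I_D·R_S = 2.59 − 0.1·I_D.
Substituting gives 0.009·I_D² − 1.18·I_D + 0.879 = 0, with roots I_D = 0.751 or 130 mA.
The root I_D = 130 mA gives V_GS = -10.4 V ≤ V_t, so take I_D = 0.751 mA.
Then V_GS = 2.51 V and V_DS = V_DD − I_D(R_D+R_S) = 11 − 0.751×0.78 = 10.4 V.
Saturation requires V_DS ≥ V_GS − V_t = 0.913 V; 10.4 ≥ 0.913 ✓.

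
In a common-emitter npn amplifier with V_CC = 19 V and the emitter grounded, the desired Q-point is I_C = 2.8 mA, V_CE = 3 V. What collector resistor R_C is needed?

Collector loop: V_CC = I_C·R_C + V_CE.
R_C = (V_CC − V_CE)/I_C = (19 − 3)/2.8 = 5.71 kΩ.

R_C ≈ 5.7 kΩ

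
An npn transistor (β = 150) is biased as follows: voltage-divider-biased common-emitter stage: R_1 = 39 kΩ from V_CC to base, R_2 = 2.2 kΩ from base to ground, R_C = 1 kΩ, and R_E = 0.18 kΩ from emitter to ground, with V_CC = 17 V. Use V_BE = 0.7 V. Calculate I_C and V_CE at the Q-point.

I_C ≈ 1.1 mA, V_CE ≈ 16 V

Thevenize the base divider: V_Th = V_CC·R_2/(R_1+R_2) = 17×2.2/41.2 = 0.908 V, R_Th = R_1‖R_2 = 2.08 kΩ.
Base-emitter loop: V_Th = I_B·R_Th + V_BE + (β+1)I_B·R_E, so I_B = (0.908 − 0.7) / (2.08 + 151×0.18) = 0.0071 mA.
I_C = β·I_B = 150×0.0071 = 1.07 mA, and I_E = (β+1)I_B = 1.07 mA.
V_CE = V_CC − I_C·R_C − I_E·R_E = 17 − 1.07×1 − 1.07×0.18 = 15.7 V.
V_CE = 15.7 V > 0.2 V confirms active-region operation.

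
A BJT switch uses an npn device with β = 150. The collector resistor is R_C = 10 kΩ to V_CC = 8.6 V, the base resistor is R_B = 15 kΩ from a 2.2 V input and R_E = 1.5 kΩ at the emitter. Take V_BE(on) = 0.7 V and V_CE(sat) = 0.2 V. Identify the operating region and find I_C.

Assume active: I_B = (2.2 − 0.7)/(15 + 151×1.5) = 0.00621 mA, I_C = β·I_B = 0.932 mA.
Then V_CE = 8.6 − 0.932×10 − 0.938×1.5 = -2.12 V < 0.2 V — the active assumption fails.
Re-solve with V_CE = 0.2 V. KCL at the emitter: V_E/R_E = (V_BB−0.7−V_E)/R_B + (V_CC−0.2−V_E)/R_C, giving V_E = 1.13 V.
I_C = (V_CC − 0.2 − V_E)/R_C = (8.4 − 1.13)/10 = 0.727 mA.
Check: I_B = (1.5 − 1.13)/15 = 0.0248 mA, and β·I_B = 3.72 mA > I_C, confirming saturation.

saturation; I_C ≈ 0.73 mA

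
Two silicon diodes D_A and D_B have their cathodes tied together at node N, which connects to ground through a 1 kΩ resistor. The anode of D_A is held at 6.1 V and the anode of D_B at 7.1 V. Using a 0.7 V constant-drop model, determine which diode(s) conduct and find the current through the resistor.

Assume both conduct. Then node N would need to be at both 6.1−0.7 = 5.4 V and 7.1−0.7 = 6.4 V, which is impossible.
Assume only D_B conducts: V_N = 7.1 − 0.7 = 6.4 V, so I_R = 6.4/1 = 6.4 mA.
Check D_A: its anode-to-cathode voltage is 6.1 − 6.4 = -0.3 V < 0.7 V, so it is off. The assumption is consistent.

Only D_B conducts; I_R ≈ 6.4 mA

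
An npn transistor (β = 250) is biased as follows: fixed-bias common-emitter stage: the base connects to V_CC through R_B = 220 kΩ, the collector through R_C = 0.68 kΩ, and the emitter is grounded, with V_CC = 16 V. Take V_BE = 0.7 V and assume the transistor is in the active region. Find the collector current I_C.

I_C ≈ 17 mA

Base loop: V_CC = I_B·R_B + V_BE, so I_B = (16 − 0.7)/220 kΩ = 0.0695 mA.
In the active region I_C = β·I_B = 250 × 0.0695 = 17.4 mA.
Collector loop: V_CE = V_CC − I_C·R_C = 16 − 17.4×0.68 = 4.18 V.
Since V_CE = 4.18 V > V_CE(sat) ≈ 0.2 V, the transistor is in the active region as assumed.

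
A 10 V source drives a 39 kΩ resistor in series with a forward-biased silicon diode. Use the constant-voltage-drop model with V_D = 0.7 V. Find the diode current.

KVL around the loop: 10 = V_D + I·R = 0.7 + I × 39 kΩ.
So I = (10 − 0.7) / 39 kΩ = 9.3 / 39 = 0.238 mA.

I ≈ 0.24 mA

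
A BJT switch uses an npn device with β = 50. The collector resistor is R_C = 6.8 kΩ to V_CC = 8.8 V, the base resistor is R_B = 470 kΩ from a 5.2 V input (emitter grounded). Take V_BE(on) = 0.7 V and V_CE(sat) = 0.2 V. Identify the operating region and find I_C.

active; I_C ≈ 0.48 mA

Assume active. Base-emitter loop: I_B = (V_BB − V_BE)/R_B = (5.2 − 0.7)/470 = 0.00957 mA.
I_C = β·I_B = 50×0.00957 = 0.479 mA.
V_CE = V_CC − I_C·R_C = 8.8 − 0.479×6.8 = 5.54 V > V_CE(sat), so the active-region assumption holds.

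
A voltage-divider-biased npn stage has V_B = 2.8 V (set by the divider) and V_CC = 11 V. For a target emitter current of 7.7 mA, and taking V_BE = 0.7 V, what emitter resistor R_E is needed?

V_E = V_B − V_BE = 2.8 − 0.7 = 2.1 V.
R_E = V_E / I_E = 2.1 / 7.7 = 0.273 kΩ.

R_E ≈ 0.27 kΩ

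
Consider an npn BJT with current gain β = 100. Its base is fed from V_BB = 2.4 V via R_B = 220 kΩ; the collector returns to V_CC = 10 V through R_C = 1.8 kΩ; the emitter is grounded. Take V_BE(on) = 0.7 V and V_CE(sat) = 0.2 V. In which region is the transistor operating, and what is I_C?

Assume active. Base-emitter loop: I_B = (V_BB − V_BE)/R_B = (2.4 − 0.7)/220 = 0.00773 mA.
I_C = β·I_B = 100×0.00773 = 0.773 mA.
V_CE = V_CC − I_C·R_C = 10 − 0.773×1.8 = 8.61 V > V_CE(sat), so the active-region assumption holds.

active; I_C ≈ 0.77 mA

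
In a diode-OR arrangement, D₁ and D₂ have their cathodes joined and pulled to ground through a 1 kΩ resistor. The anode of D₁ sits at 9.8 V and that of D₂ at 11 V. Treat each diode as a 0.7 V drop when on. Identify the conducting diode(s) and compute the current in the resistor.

Assume both conduct. Then node N would need to be at both 9.8−0.7 = 9.1 V and 11−0.7 = 10.3 V, which is impossible.
Assume only D₂ conducts: V_N = 11 − 0.7 = 10.3 V, so I_R = 10.3/1 = 10.3 mA.
Check D₁: its anode-to-cathode voltage is 9.8 − 10.3 = -0.5 V < 0.7 V, so it is off. The assumption is consistent.

Only D₂ conducts; I_R ≈ 10 mA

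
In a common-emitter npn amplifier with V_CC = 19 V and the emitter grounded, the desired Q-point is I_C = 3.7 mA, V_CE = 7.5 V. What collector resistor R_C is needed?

Collector loop: V_CC = I_C·R_C + V_CE.
R_C = (V_CC − V_CE)/I_C = (19 − 7.5)/3.7 = 3.11 kΩ.

R_C ≈ 3.1 kΩ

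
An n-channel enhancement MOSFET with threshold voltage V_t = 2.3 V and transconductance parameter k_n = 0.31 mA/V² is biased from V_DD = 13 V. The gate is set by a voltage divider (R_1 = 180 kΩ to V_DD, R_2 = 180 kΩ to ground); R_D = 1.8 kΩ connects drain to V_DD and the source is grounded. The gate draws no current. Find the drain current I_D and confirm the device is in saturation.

V_G = V_DD·R_2/(R_1+R_2) = 13×180/360 = 6.5 V. With the source grounded, V_GS = V_G = 6.5 V.
Assume saturation: I_D = (k_n/2)(V_GS − V_t)² = (0.31/2)×(6.5 − 2.3)² = 0.155×4.2² = 2.73 mA.
V_DS = V_DD − I_D·R_D = 13 − 2.73×1.8 = 8.08 V.
Saturation requires V_DS ≥ V_GS − V_t = 4.2 V; 8.08 ≥ 4.2 ✓.

I_D ≈ 2.7 mA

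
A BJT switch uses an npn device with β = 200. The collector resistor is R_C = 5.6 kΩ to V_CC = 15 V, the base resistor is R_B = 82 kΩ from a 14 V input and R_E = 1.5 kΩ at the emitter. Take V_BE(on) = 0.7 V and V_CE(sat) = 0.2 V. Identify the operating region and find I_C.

saturation; I_C ≈ 2.1 mA

Assume active: I_B = (14 − 0.7)/(82 + 201×1.5) = 0.0347 mA, I_C = β·I_B = 6.94 mA.
Then V_CE = 15 − 6.94×5.6 − 6.97×1.5 = -34.3 V < 0.2 V — the active assumption fails.
Re-solve with V_CE = 0.2 V. KCL at the emitter: V_E/R_E = (V_BB−0.7−V_E)/R_B + (V_CC−0.2−V_E)/R_C, giving V_E = 3.27 V.
I_C = (V_CC − 0.2 − V_E)/R_C = (14.8 − 3.27)/5.6 = 2.06 mA.
Check: I_B = (13.3 − 3.27)/82 = 0.122 mA, and β·I_B = 24.5 mA > I_C, confirming saturation.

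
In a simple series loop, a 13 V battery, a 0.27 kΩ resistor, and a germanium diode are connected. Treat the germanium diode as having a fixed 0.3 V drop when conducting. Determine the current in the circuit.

KVL around the loop: 13 = V_D + I·R = 0.3 + I × 0.27 kΩ.
So I = (13 − 0.3) / 0.27 kΩ = 12.7 / 0.27 = 47 mA.

I ≈ 47 mA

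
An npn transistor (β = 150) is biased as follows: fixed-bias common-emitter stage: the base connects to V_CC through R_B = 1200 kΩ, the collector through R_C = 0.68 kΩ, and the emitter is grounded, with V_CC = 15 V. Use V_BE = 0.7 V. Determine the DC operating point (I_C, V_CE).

Base loop: V_CC = I_B·R_B + V_BE, so I_B = (15 − 0.7)/1200 kΩ = 0.0119 mA.
In the active region I_C = β·I_B = 150 × 0.0119 = 1.79 mA.
Collector loop: V_CE = V_CC − I_C·R_C = 15 − 1.79×0.68 = 13.8 V.
Since V_CE = 13.8 V > V_CE(sat) ≈ 0.2 V, the transistor is in the active region as assumed.

I_C ≈ 1.8 mA, V_CE ≈ 14 V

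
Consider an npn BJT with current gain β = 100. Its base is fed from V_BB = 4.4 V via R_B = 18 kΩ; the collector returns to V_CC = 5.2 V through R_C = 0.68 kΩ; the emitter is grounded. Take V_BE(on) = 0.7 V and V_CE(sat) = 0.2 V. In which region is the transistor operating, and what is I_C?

saturation; I_C ≈ 7.4 mA

Assume active: I_B = (4.4 − 0.7)/18 = 0.206 mA, giving I_C = β·I_B = 20.6 mA.
But then V_CE = 5.2 − 20.6×0.68 = -8.78 V < V_CE(sat) = 0.2 V — impossible in the active region.
So the transistor is saturated. With V_CE = 0.2 V, I_C = (V_CC − 0.2)/R_C = 5/0.68 = 7.35 mA.
Check: β·I_B = 20.6 mA > I_C = 7.35 mA, confirming saturation.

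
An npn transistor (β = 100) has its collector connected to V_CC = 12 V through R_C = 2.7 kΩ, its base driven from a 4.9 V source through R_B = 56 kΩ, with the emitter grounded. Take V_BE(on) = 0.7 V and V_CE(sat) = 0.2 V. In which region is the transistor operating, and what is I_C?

Assume active: I_B = (4.9 − 0.7)/56 = 0.075 mA, giving I_C = β·I_B = 7.5 mA.
But then V_CE = 12 − 7.5×2.7 = -8.25 V < V_CE(sat) = 0.2 V — impossible in the active region.
So the transistor is saturated. With V_CE = 0.2 V, I_C = (V_CC − 0.2)/R_C = 11.8/2.7 = 4.37 mA.
Check: β·I_B = 7.5 mA > I_C = 4.37 mA, confirming saturation.

saturation; I_C ≈ 4.4 mA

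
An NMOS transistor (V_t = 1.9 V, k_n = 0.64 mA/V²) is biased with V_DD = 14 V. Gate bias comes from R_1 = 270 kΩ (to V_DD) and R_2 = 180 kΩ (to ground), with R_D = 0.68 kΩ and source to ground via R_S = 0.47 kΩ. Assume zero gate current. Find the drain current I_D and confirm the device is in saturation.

I_D ≈ 2.2 mA

V_G = V_DD·R_2/(R_1+R_2) = 14×180/450 = 5.6 V.
Assume saturation: I_D = (k_n/2)(V_GS − V_t)² with V_GS = V_G − I_D·R_S = 5.6 − 0.47·I_D.
Substituting gives 0.0707·I_D² − 2.11·I_D + 4.38 = 0, with roots I_D = 2.24 or 27.6 mA.
The root I_D = 27.6 mA gives V_GS = -7.4 V ≤ V_t, so take I_D = 2.24 mA.
Then V_GS = 4.55 V and V_DS = V_DD − I_D(R_D+R_S) = 14 − 2.24×1.15 = 11.4 V.
Saturation requires V_DS ≥ V_GS − V_t = 2.65 V; 11.4 ≥ 2.65 ✓.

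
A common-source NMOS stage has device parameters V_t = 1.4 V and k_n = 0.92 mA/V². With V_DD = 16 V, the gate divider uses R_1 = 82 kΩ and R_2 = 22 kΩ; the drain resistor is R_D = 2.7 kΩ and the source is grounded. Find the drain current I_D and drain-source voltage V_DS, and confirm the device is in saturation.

V_G = V_DD·R_2/(R_1+R_2) = 16×22/104 = 3.38 V. With the source grounded, V_GS = V_G = 3.38 V.
Assume saturation: I_D = (k_n/2)(V_GS − V_t)² = (0.92/2)×(3.38 − 1.4)² = 0.46×1.98² = 1.81 mA.
V_DS = V_DD − I_D·R_D = 16 − 1.81×2.7 = 11.1 V.
Saturation requires V_DS ≥ V_GS − V_t = 1.98 V; 11.1 ≥ 1.98 ✓.

I_D ≈ 1.8 mA, V_DS ≈ 11 V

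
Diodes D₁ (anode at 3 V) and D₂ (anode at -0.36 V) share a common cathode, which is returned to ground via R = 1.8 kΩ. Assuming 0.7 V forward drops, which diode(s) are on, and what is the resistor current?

Assume both conduct. Then node N would need to be at both 3−0.7 = 2.3 V and -0.36−0.7 = -1.06 V, which is impossible.
Assume only D₁ conducts: V_N = 3 − 0.7 = 2.3 V, so I_R = 2.3/1.8 = 1.28 mA.
Check D₂: its anode-to-cathode voltage is -0.36 − 2.3 = -2.66 V < 0.7 V, so it is off. The assumption is consistent.

Only D₁ conducts; I_R ≈ 1.3 mA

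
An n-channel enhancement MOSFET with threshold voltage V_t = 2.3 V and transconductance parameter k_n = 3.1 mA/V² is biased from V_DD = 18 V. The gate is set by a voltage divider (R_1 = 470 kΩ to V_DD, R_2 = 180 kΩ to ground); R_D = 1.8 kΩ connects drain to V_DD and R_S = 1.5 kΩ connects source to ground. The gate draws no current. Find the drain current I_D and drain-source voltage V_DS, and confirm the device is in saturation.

V_G = V_DD·R_2/(R_1+R_2) = 18×180/650 = 4.98 V.
Assume saturation: I_D = (k_n/2)(V_GS − V_t)² with V_GS = V_G − I_D·R_S = 4.98 − 1.5·I_D.
Substituting gives 3.49·I_D² − 13.5·I_D + 11.2 = 0, with roots I_D = 1.2 or 2.66 mA.
The root I_D = 2.66 mA gives V_GS = 0.989 V ≤ V_t, so take I_D = 1.2 mA.
Then V_GS = 3.18 V and V_DS = V_DD − I_D(R_D+R_S) = 18 − 1.2×3.3 = 14 V.
Saturation requires V_DS ≥ V_GS − V_t = 0.881 V; 14 ≥ 0.881 ✓.

I_D ≈ 1.2 mA, V_DS ≈ 14 V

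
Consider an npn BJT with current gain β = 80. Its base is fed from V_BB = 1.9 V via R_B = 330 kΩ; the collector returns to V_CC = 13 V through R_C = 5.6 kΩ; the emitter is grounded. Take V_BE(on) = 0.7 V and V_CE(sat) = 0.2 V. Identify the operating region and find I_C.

Assume active. Base-emitter loop: I_B = (V_BB − V_BE)/R_B = (1.9 − 0.7)/330 = 0.00364 mA.
I_C = β·I_B = 80×0.00364 = 0.291 mA.
V_CE = V_CC − I_C·R_C = 13 − 0.291×5.6 = 11.4 V > V_CE(sat), so the active-region assumption holds.

active; I_C ≈ 0.29 mA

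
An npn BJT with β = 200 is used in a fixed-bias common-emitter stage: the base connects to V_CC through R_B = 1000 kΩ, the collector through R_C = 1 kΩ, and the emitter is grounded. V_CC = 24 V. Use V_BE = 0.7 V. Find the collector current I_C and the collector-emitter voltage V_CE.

I_C ≈ 4.7 mA, V_CE ≈ 19 V

Base loop: V_CC = I_B·R_B + V_BE, so I_B = (24 − 0.7)/1000 kΩ = 0.0233 mA.
In the active region I_C = β·I_B = 200 × 0.0233 = 4.66 mA.
Collector loop: V_CE = V_CC − I_C·R_C = 24 − 4.66×1 = 19.3 V.
Since V_CE = 19.3 V > V_CE(sat) ≈ 0.2 V, the transistor is in the active region as assumed.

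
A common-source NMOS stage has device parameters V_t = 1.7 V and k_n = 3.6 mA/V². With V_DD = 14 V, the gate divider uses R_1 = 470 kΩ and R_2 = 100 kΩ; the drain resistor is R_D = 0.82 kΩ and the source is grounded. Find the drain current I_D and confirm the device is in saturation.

I_D ≈ 1 mA

V_G = V_DD·R_2/(R_1+R_2) = 14×100/570 = 2.46 V. With the source grounded, V_GS = V_G = 2.46 V.
Assume saturation: I_D = (k_n/2)(V_GS − V_t)² = (3.6/2)×(2.46 − 1.7)² = 1.8×0.756² = 1.03 mA.
V_DS = V_DD − I_D·R_D = 14 − 1.03×0.82 = 13.2 V.
Saturation requires V_DS ≥ V_GS − V_t = 0.756 V; 13.2 ≥ 0.756 ✓.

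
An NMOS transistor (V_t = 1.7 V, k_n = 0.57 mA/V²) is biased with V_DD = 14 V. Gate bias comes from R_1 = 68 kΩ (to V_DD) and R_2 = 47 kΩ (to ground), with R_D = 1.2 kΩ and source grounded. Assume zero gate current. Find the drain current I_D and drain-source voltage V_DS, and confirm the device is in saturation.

I_D ≈ 4.6 mA, V_DS ≈ 8.5 V

V_G = V_DD·R_2/(R_1+R_2) = 14×47/115 = 5.72 V. With the source grounded, V_GS = V_G = 5.72 V.
Assume saturation: I_D = (k_n/2)(V_GS − V_t)² = (0.57/2)×(5.72 − 1.7)² = 0.285×4.02² = 4.61 mA.
V_DS = V_DD − I_D·R_D = 14 − 4.61×1.2 = 8.47 V.
Saturation requires V_DS ≥ V_GS − V_t = 4.02 V; 8.47 ≥ 4.02 ✓.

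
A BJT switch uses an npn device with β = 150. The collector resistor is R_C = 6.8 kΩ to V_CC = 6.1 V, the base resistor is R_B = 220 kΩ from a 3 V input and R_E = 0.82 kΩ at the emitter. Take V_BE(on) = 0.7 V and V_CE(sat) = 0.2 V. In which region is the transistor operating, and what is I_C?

saturation; I_C ≈ 0.77 mA

Assume active: I_B = (3 − 0.7)/(220 + 151×0.82) = 0.00669 mA, I_C = β·I_B = 1 mA.
Then V_CE = 6.1 − 1×6.8 − 1.01×0.82 = -1.55 V < 0.2 V — the active assumption fails.
Re-solve with V_CE = 0.2 V. KCL at the emitter: V_E/R_E = (V_BB−0.7−V_E)/R_B + (V_CC−0.2−V_E)/R_C, giving V_E = 0.64 V.
I_C = (V_CC − 0.2 − V_E)/R_C = (5.9 − 0.64)/6.8 = 0.773 mA.
Check: I_B = (2.3 − 0.64)/220 = 0.00754 mA, and β·I_B = 1.13 mA > I_C, confirming saturation.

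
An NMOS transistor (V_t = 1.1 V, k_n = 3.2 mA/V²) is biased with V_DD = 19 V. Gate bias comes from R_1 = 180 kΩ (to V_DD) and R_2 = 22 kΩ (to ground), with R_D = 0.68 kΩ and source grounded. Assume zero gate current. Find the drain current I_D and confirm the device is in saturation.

V_G = V_DD·R_2/(R_1+R_2) = 19×22/202 = 2.07 V. With the source grounded, V_GS = V_G = 2.07 V.
Assume saturation: I_D = (k_n/2)(V_GS − V_t)² = (3.2/2)×(2.07 − 1.1)² = 1.6×0.969² = 1.5 mA.
V_DS = V_DD − I_D·R_D = 19 − 1.5×0.68 = 18 V.
Saturation requires V_DS ≥ V_GS − V_t = 0.969 V; 18 ≥ 0.969 ✓.

I_D ≈ 1.5 mA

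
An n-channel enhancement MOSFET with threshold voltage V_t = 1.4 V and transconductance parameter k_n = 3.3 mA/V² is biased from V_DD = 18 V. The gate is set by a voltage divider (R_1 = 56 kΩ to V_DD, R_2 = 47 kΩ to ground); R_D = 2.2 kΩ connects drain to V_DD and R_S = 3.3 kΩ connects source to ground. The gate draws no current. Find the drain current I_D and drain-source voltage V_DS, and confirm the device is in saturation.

V_G = V_DD·R_2/(R_1+R_2) = 18×47/103 = 8.21 V.
Assume saturation: I_D = (k_n/2)(V_GS − V_t)² with V_GS = V_G − I_D·R_S = 8.21 − 3.3·I_D.
Substituting gives 18·I_D² − 75.2·I_D + 76.6 = 0, with roots I_D = 1.75 or 2.43 mA.
The root I_D = 2.43 mA gives V_GS = 0.186 V ≤ V_t, so take I_D = 1.75 mA.
Then V_GS = 2.43 V and V_DS = V_DD − I_D(R_D+R_S) = 18 − 1.75×5.5 = 8.36 V.
Saturation requires V_DS ≥ V_GS − V_t = 1.03 V; 8.36 ≥ 1.03 ✓.

I_D ≈ 1.8 mA, V_DS ≈ 8.4 V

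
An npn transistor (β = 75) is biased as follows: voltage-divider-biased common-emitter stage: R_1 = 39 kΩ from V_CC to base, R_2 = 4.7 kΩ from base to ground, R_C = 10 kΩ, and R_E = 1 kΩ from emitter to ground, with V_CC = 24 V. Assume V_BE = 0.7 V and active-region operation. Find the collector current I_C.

I_C ≈ 1.8 mA

Thevenize the base divider: V_Th = V_CC·R_2/(R_1+R_2) = 24×4.7/43.7 = 2.58 V, R_Th = R_1‖R_2 = 4.19 kΩ.
Base-emitter loop: V_Th = I_B·R_Th + V_BE + (β+1)I_B·R_E, so I_B = (2.58 − 0.7) / (4.19 + 76×1) = 0.0235 mA.
I_C = β·I_B = 75×0.0235 = 1.76 mA, and I_E = (β+1)I_B = 1.78 mA.
V_CE = V_CC − I_C·R_C − I_E·R_E = 24 − 1.76×10 − 1.78×1 = 4.62 V.
V_CE = 4.62 V > 0.2 V confirms active-region operation.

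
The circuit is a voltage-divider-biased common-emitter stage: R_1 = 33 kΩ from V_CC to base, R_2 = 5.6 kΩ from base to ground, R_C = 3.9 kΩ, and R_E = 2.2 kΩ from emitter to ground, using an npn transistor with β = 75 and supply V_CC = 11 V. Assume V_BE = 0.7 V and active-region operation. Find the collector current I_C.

I_C ≈ 0.39 mA

Thevenize the base divider: V_Th = V_CC·R_2/(R_1+R_2) = 11×5.6/38.6 = 1.6 V, R_Th = R_1‖R_2 = 4.79 kΩ.
Base-emitter loop: V_Th = I_B·R_Th + V_BE + (β+1)I_B·R_E, so I_B = (1.6 − 0.7) / (4.79 + 76×2.2) = 0.00521 mA.
I_C = β·I_B = 75×0.00521 = 0.391 mA, and I_E = (β+1)I_B = 0.396 mA.
V_CE = V_CC − I_C·R_C − I_E·R_E = 11 − 0.391×3.9 − 0.396×2.2 = 8.61 V.
V_CE = 8.61 V > 0.2 V confirms active-region operation.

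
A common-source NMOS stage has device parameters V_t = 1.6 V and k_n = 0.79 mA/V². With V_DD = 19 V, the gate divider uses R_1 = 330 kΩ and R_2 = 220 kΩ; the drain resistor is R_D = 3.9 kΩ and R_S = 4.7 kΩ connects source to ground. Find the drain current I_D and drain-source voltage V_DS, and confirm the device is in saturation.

I_D ≈ 0.95 mA, V_DS ≈ 11 V

V_G = V_DD·R_2/(R_1+R_2) = 19×220/550 = 7.6 V.
Assume saturation: I_D = (k_n/2)(V_GS − V_t)² with V_GS = V_G − I_D·R_S = 7.6 − 4.7·I_D.
Substituting gives 8.73·I_D² − 23.3·I_D + 14.2 = 0, with roots I_D = 0.947 or 1.72 mA.
The root I_D = 1.72 mA gives V_GS = -0.487 V ≤ V_t, so take I_D = 0.947 mA.
Then V_GS = 3.15 V and V_DS = V_DD − I_D(R_D+R_S) = 19 − 0.947×8.6 = 10.9 V.
Saturation requires V_DS ≥ V_GS − V_t = 1.55 V; 10.9 ≥ 1.55 ✓.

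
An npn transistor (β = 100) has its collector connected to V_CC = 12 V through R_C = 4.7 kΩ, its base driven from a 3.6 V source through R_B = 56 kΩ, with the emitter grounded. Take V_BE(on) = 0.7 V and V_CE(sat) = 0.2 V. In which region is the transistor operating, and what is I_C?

Assume active: I_B = (3.6 − 0.7)/56 = 0.0518 mA, giving I_C = β·I_B = 5.18 mA.
But then V_CE = 12 − 5.18×4.7 = -12.3 V < V_CE(sat) = 0.2 V — impossible in the active region.
So the transistor is saturated. With V_CE = 0.2 V, I_C = (V_CC − 0.2)/R_C = 11.8/4.7 = 2.51 mA.
Check: β·I_B = 5.18 mA > I_C = 2.51 mA, confirming saturation.

saturation; I_C ≈ 2.5 mA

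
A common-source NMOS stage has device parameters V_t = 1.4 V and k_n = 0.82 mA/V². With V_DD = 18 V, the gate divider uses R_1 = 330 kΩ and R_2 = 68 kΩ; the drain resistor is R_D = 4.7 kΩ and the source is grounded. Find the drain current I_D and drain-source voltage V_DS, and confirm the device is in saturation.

V_G = V_DD·R_2/(R_1+R_2) = 18×68/398 = 3.08 V. With the source grounded, V_GS = V_G = 3.08 V.
Assume saturation: I_D = (k_n/2)(V_GS − V_t)² = (0.82/2)×(3.08 − 1.4)² = 0.41×1.68² = 1.15 mA.
V_DS = V_DD − I_D·R_D = 18 − 1.15×4.7 = 12.6 V.
Saturation requires V_DS ≥ V_GS − V_t = 1.68 V; 12.6 ≥ 1.68 ✓.

I_D ≈ 1.2 mA, V_DS ≈ 13 V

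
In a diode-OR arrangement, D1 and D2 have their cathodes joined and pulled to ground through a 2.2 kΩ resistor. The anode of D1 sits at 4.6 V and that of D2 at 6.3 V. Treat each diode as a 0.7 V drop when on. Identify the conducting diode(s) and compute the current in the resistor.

Assume both conduct. Then node N would need to be at both 4.6−0.7 = 3.9 V and 6.3−0.7 = 5.6 V, which is impossible.
Assume only D2 conducts: V_N = 6.3 − 0.7 = 5.6 V, so I_R = 5.6/2.2 = 2.55 mA.
Check D1: its anode-to-cathode voltage is 4.6 − 5.6 = -1 V < 0.7 V, so it is off. The assumption is consistent.

Only D2 conducts; I_R ≈ 2.5 mA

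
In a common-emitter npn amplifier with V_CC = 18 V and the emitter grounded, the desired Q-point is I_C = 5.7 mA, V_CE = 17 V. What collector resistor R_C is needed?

Collector loop: V_CC = I_C·R_C + V_CE.
R_C = (V_CC − V_CE)/I_C = (18 − 17)/5.7 = 0.175 kΩ.

R_C ≈ 0.18 kΩ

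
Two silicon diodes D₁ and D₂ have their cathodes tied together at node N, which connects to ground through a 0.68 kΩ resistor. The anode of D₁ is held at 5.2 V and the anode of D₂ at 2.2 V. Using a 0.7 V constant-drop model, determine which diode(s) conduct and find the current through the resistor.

Assume both conduct. Then node N would need to be at both 5.2−0.7 = 4.5 V and 2.2−0.7 = 1.5 V, which is impossible.
Assume only D₁ conducts: V_N = 5.2 − 0.7 = 4.5 V, so I_R = 4.5/0.68 = 6.62 mA.
Check D₂: its anode-to-cathode voltage is 2.2 − 4.5 = -2.3 V < 0.7 V, so it is off. The assumption is consistent.

Only D₁ conducts; I_R ≈ 6.6 mA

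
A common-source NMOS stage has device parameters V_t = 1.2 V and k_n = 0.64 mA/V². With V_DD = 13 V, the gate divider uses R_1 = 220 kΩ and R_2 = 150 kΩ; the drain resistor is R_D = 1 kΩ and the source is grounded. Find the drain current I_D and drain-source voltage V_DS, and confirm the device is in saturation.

I_D ≈ 5.3 mA, V_DS ≈ 7.7 V

V_G = V_DD·R_2/(R_1+R_2) = 13×150/370 = 5.27 V. With the source grounded, V_GS = V_G = 5.27 V.
Assume saturation: I_D = (k_n/2)(V_GS − V_t)² = (0.64/2)×(5.27 − 1.2)² = 0.32×4.07² = 5.3 mA.
V_DS = V_DD − I_D·R_D = 13 − 5.3×1 = 7.7 V.
Saturation requires V_DS ≥ V_GS − V_t = 4.07 V; 7.7 ≥ 4.07 ✓.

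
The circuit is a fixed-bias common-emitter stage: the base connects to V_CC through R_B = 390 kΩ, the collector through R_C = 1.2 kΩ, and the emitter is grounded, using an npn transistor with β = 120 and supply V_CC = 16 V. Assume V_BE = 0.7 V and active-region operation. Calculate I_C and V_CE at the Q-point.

Base loop: V_CC = I_B·R_B + V_BE, so I_B = (16 − 0.7)/390 kΩ = 0.0392 mA.
In the active region I_C = β·I_B = 120 × 0.0392 = 4.71 mA.
Collector loop: V_CE = V_CC − I_C·R_C = 16 − 4.71×1.2 = 10.4 V.
Since V_CE = 10.4 V > V_CE(sat) ≈ 0.2 V, the transistor is in the active region as assumed.

I_C ≈ 4.7 mA, V_CE ≈ 10 V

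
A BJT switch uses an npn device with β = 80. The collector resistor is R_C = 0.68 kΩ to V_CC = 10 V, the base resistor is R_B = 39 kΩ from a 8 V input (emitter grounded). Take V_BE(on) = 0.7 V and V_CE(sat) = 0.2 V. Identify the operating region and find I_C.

Assume active: I_B = (8 − 0.7)/39 = 0.187 mA, giving I_C = β·I_B = 15 mA.
But then V_CE = 10 − 15×0.68 = -0.183 V < V_CE(sat) = 0.2 V — impossible in the active region.
So the transistor is saturated. With V_CE = 0.2 V, I_C = (V_CC − 0.2)/R_C = 9.8/0.68 = 14.4 mA.
Check: β·I_B = 15 mA > I_C = 14.4 mA, confirming saturation.

saturation; I_C ≈ 14 mA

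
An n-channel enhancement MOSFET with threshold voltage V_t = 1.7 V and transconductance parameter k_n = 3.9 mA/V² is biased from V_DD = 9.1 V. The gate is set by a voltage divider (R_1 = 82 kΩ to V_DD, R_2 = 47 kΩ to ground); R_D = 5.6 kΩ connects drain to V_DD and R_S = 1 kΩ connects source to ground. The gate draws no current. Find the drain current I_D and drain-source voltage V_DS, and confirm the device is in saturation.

V_G = V_DD·R_2/(R_1+R_2) = 9.1×47/129 = 3.32 V.
Assume saturation: I_D = (k_n/2)(V_GS − V_t)² with V_GS = V_G − I_D·R_S = 3.32 − 1·I_D.
Substituting gives 1.95·I_D² − 7.3·I_D + 5.09 = 0, with roots I_D = 0.926 or 2.82 mA.
The root I_D = 2.82 mA gives V_GS = 0.498 V ≤ V_t, so take I_D = 0.926 mA.
Then V_GS = 2.39 V and V_DS = V_DD − I_D(R_D+R_S) = 9.1 − 0.926×6.6 = 2.99 V.
Saturation requires V_DS ≥ V_GS − V_t = 0.689 V; 2.99 ≥ 0.689 ✓.

I_D ≈ 0.93 mA, V_DS ≈ 3 V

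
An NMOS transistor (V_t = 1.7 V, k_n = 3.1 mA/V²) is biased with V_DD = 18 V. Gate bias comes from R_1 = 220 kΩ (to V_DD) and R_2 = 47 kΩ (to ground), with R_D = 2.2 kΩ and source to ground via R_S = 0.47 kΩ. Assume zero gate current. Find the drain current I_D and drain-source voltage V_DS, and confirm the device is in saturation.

V_G = V_DD·R_2/(R_1+R_2) = 18×47/267 = 3.17 V.
Assume saturation: I_D = (k_n/2)(V_GS − V_t)² with V_GS = V_G − I_D·R_S = 3.17 − 0.47·I_D.
Substituting gives 0.342·I_D² − 3.14·I_D + 3.34 = 0, with roots I_D = 1.23 or 7.94 mA.
The root I_D = 7.94 mA gives V_GS = -0.563 V ≤ V_t, so take I_D = 1.23 mA.
Then V_GS = 2.59 V and V_DS = V_DD − I_D(R_D+R_S) = 18 − 1.23×2.67 = 14.7 V.
Saturation requires V_DS ≥ V_GS − V_t = 0.891 V; 14.7 ≥ 0.891 ✓.

I_D ≈ 1.2 mA, V_DS ≈ 15 V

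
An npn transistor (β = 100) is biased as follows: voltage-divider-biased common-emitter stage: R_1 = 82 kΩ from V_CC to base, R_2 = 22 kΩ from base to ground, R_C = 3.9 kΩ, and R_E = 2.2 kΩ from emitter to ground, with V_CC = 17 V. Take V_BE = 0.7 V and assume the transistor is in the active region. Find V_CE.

V_CE ≈ 9.6 V

Thevenize the base divider: V_Th = V_CC·R_2/(R_1+R_2) = 17×22/104 = 3.6 V, R_Th = R_1‖R_2 = 17.3 kΩ.
Base-emitter loop: V_Th = I_B·R_Th + V_BE + (β+1)I_B·R_E, so I_B = (3.6 − 0.7) / (17.3 + 101×2.2) = 0.0121 mA.
I_C = β·I_B = 100×0.0121 = 1.21 mA, and I_E = (β+1)I_B = 1.22 mA.
V_CE = V_CC − I_C·R_C − I_E·R_E = 17 − 1.21×3.9 − 1.22×2.2 = 9.6 V.
V_CE = 9.6 V > 0.2 V confirms active-region operation.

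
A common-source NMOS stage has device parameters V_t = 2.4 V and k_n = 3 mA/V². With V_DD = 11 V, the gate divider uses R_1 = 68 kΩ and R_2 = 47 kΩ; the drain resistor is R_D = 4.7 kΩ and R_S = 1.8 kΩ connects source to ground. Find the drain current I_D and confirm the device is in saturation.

V_G = V_DD·R_2/(R_1+R_2) = 11×47/115 = 4.5 V.
Assume saturation: I_D = (k_n/2)(V_GS − V_t)² with V_GS = V_G − I_D·R_S = 4.5 − 1.8·I_D.
Substituting gives 4.86·I_D² − 12.3·I_D + 6.59 = 0, with roots I_D = 0.767 or 1.77 mA.
The root I_D = 1.77 mA gives V_GS = 1.31 V ≤ V_t, so take I_D = 0.767 mA.
Then V_GS = 3.12 V and V_DS = V_DD − I_D(R_D+R_S) = 11 − 0.767×6.5 = 6.01 V.
Saturation requires V_DS ≥ V_GS − V_t = 0.715 V; 6.01 ≥ 0.715 ✓.

I_D ≈ 0.77 mA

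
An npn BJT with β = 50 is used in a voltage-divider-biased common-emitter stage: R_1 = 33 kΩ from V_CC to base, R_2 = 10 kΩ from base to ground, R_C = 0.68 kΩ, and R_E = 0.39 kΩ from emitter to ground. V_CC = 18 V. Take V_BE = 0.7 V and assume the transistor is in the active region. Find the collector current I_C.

I_C ≈ 6.3 mA

Thevenize the base divider: V_Th = V_CC·R_2/(R_1+R_2) = 18×10/43 = 4.19 V, R_Th = R_1‖R_2 = 7.67 kΩ.
Base-emitter loop: V_Th = I_B·R_Th + V_BE + (β+1)I_B·R_E, so I_B = (4.19 − 0.7) / (7.67 + 51×0.39) = 0.126 mA.
I_C = β·I_B = 50×0.126 = 6.32 mA, and I_E = (β+1)I_B = 6.45 mA.
V_CE = V_CC − I_C·R_C − I_E·R_E = 18 − 6.32×0.68 − 6.45×0.39 = 11.2 V.
V_CE = 11.2 V > 0.2 V confirms active-region operation.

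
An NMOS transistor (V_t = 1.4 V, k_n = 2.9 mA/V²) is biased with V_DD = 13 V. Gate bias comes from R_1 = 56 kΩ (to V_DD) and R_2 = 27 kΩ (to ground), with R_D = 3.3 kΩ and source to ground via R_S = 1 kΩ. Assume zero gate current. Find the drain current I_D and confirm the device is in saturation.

V_G = V_DD·R_2/(R_1+R_2) = 13×27/83 = 4.23 V.
Assume saturation: I_D = (k_n/2)(V_GS − V_t)² with V_GS = V_G − I_D·R_S = 4.23 − 1·I_D.
Substituting gives 1.45·I_D² − 9.2·I_D + 11.6 = 0, with roots I_D = 1.74 or 4.61 mA.
The root I_D = 4.61 mA gives V_GS = -0.384 V ≤ V_t, so take I_D = 1.74 mA.
Then V_GS = 2.49 V and V_DS = V_DD − I_D(R_D+R_S) = 13 − 1.74×4.3 = 5.54 V.
Saturation requires V_DS ≥ V_GS − V_t = 1.09 V; 5.54 ≥ 1.09 ✓.

I_D ≈ 1.7 mA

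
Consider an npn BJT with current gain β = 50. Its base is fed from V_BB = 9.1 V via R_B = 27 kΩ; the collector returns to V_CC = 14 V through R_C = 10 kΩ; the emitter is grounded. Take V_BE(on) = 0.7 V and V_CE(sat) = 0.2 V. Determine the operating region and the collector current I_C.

Assume active: I_B = (9.1 − 0.7)/27 = 0.311 mA, giving I_C = β·I_B = 15.6 mA.
But then V_CE = 14 − 15.6×10 = -142 V < V_CE(sat) = 0.2 V — impossible in the active region.
So the transistor is saturated. With V_CE = 0.2 V, I_C = (V_CC − 0.2)/R_C = 13.8/10 = 1.38 mA.
Check: β·I_B = 15.6 mA > I_C = 1.38 mA, confirming saturation.

saturation; I_C ≈ 1.4 mA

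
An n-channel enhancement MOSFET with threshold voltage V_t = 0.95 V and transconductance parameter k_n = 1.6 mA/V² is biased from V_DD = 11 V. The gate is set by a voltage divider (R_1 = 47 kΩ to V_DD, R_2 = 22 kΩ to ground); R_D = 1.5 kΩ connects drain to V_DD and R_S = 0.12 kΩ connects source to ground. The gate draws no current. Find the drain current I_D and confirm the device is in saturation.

V_G = V_DD·R_2/(R_1+R_2) = 11×22/69 = 3.51 V.
Assume saturation: I_D = (k_n/2)(V_GS − V_t)² with V_GS = V_G − I_D·R_S = 3.51 − 0.12·I_D.
Substituting gives 0.0115·I_D² − 1.49·I_D + 5.23 = 0, with roots I_D = 3.61 or 126 mA.
The root I_D = 126 mA gives V_GS = -11.6 V ≤ V_t, so take I_D = 3.61 mA.
Then V_GS = 3.07 V and V_DS = V_DD − I_D(R_D+R_S) = 11 − 3.61×1.62 = 5.15 V.
Saturation requires V_DS ≥ V_GS − V_t = 2.12 V; 5.15 ≥ 2.12 ✓.

I_D ≈ 3.6 mA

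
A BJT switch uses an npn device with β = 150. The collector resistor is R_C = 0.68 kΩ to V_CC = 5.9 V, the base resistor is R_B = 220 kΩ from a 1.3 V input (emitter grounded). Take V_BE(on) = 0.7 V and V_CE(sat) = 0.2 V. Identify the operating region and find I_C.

active; I_C ≈ 0.41 mA

Assume active. Base-emitter loop: I_B = (V_BB − V_BE)/R_B = (1.3 − 0.7)/220 = 0.00273 mA.
I_C = β·I_B = 150×0.00273 = 0.409 mA.
V_CE = V_CC − I_C·R_C = 5.9 − 0.409×0.68 = 5.62 V > V_CE(sat), so the active-region assumption holds.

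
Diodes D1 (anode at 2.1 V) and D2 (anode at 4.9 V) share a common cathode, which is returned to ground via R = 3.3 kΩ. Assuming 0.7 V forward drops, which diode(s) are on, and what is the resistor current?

Only D2 conducts; I_R ≈ 1.3 mA

Assume both conduct. Then node N would need to be at both 2.1−0.7 = 1.4 V and 4.9−0.7 = 4.2 V, which is impossible.
Assume only D2 conducts: V_N = 4.9 − 0.7 = 4.2 V, so I_R = 4.2/3.3 = 1.27 mA.
Check D1: its anode-to-cathode voltage is 2.1 − 4.2 = -2.1 V < 0.7 V, so it is off. The assumption is consistent.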